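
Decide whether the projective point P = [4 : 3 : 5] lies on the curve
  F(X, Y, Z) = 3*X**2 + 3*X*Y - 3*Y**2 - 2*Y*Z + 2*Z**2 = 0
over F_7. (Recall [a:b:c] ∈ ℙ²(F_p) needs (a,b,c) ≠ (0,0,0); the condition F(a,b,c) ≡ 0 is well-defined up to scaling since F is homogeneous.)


F(4,3,5) ≡ 0 (mod 7); P is on the curve.

Evaluate F(4, 3, 5) term-by-term (mod 7).
  3*X**2 ↦ 3·16·1·1 = 48
  3*X*Y ↦ 3·4·3·1 = 36
  -3*Y**2 ↦ -3·1·9·1 = -27
  -2*Y*Z ↦ -2·1·3·5 = -30
  2*Z**2 ↦ 2·1·1·25 = 50
Sum: F(4, 3, 5) = (48) + (36) + (-27) + (-30) + (50) = 77.
Reducing mod 7: 77 ≡ 0 (mod 7).
Since F(a, b, c) ≡ 0 (mod 7), P lies on the curve.


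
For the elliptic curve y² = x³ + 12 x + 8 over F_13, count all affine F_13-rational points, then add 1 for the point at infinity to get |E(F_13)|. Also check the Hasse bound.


Affine points = {(2, 1), (2, 12), (4, 4), (4, 9), (6, 6), (6, 7), (9, 0), (10, 6), (10, 7)}; affine count = 9; |E(F_13)| = 10.

Discriminant check: Δ ∝ 4a³ + 27b² = 4·12³ + 27·8² = 4·1728 + 27·64 ≡ 8 (mod 13). Nonzero ⇒ E is nonsingular.
For each x ∈ F_13, compute rhs = x³ + 12·x + 8 mod 13, then count y ∈ F_13 with y² ≡ rhs.
  x = 0: rhs = 8, matching y values: none (0 points).
  x = 1: rhs = 8, matching y values: none (0 points).
  x = 2: rhs = 1, matching y values: 1, 12 (2 points).
  x = 3: rhs = 6, matching y values: none (0 points).
  x = 4: rhs = 3, matching y values: 4, 9 (2 points).
  x = 5: rhs = 11, matching y values: none (0 points).
  x = 6: rhs = 10, matching y values: 6, 7 (2 points).
  x = 7: rhs = 6, matching y values: none (0 points).
  x = 8: rhs = 5, matching y values: none (0 points).
  x = 9: rhs = 0, matching y values: 0 (1 points).
  x = 10: rhs = 10, matching y values: 6, 7 (2 points).
  x = 11: rhs = 2, matching y values: none (0 points).
  x = 12: rhs = 8, matching y values: none (0 points).
Total affine count: 9.
Full point count |E(F_13)| = 9 + 1 = 10.
Hasse bound: |10 − (13+1)| = |-4| = 4 ≤ 2√13 ≈ 7.2111 ✓.


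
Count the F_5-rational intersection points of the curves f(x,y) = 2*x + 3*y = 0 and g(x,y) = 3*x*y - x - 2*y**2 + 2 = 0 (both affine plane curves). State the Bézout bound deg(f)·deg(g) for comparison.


Common zeros: ∅; count = 0; Bézout bound = 2.

deg(f) = 1, deg(g) = 2, so Bézout bound = 2.
Scan x ∈ F_5. For each x, list the y ∈ F_5 with f(x, y) ≡ 0 and those with g(x, y) ≡ 0 (mod 5); the common zeros in that column are the intersection.
  x = 0: f ≡ 0 at y ∈ {0}; g ≡ 0 at y ∈ {1, 4}; common: ∅.
  x = 1: f ≡ 0 at y ∈ {1}; g ≡ 0 at y ∈ ∅; common: ∅.
  x = 2: f ≡ 0 at y ∈ {2}; g ≡ 0 at y ∈ {0, 3}; common: ∅.
  x = 3: f ≡ 0 at y ∈ {3}; g ≡ 0 at y ∈ ∅; common: ∅.
  x = 4: f ≡ 0 at y ∈ {4}; g ≡ 0 at y ∈ ∅; common: ∅.
Collecting: common zeros = ∅, so the count is 0.
Comparison with the Bézout bound: 0 ≤ 2 = deg(f)·deg(g), as expected for curves with no common component (the affine F_5-count falls short of the bound because intersections may lie at infinity, over extension fields, or carry multiplicity).


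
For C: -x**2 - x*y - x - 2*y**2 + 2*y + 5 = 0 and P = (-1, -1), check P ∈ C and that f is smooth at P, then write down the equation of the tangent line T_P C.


Tangent line at P: 2*x + 7*y + 9 = 0.

Step 1: f(-1, -1) = 0, so P lies on C.
Step 2: partial derivatives
  f_x(x, y) = -2*x - y - 1, f_y(x, y) = -x - 4*y + 2.
  f_x(P) = 2, f_y(P) = 7 (gradient nonzero, so P is smooth).
Step 3: tangent line at P: 2·(x − -1) + 7·(y − -1) = 0.
Expanding: 2*x + 7*y + 9 = 0.


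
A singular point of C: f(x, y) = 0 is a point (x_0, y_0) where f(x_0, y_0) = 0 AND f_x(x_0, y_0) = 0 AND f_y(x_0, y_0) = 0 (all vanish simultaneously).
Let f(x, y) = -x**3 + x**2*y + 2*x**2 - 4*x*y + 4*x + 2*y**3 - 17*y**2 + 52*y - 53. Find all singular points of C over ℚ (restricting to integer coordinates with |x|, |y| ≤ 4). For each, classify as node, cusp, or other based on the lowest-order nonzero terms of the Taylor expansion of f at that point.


Singular points: {(2, 3)}; classification: node.

Compute partial derivatives:
  f_x = -3*x**2 + 2*x*y + 4*x - 4*y + 4.
  f_y = x**2 - 4*x + 6*y**2 - 34*y + 52.
Scan x_0 ∈ {−4, ..., 4}. For each x_0, f_y(x_0, y) is a polynomial in y; find its integer roots y ∈ {−4, ..., 4}, then test f_x and f at those candidates.
  x = -4: f_y(-4, y) = 6*y**2 - 34*y + 84; no integer root y with |y| ≤ 4.
  x = -3: f_y(-3, y) = 6*y**2 - 34*y + 73; no integer root y with |y| ≤ 4.
  x = -2: f_y(-2, y) = 6*y**2 - 34*y + 64; no integer root y with |y| ≤ 4.
  x = -1: f_y(-1, y) = 6*y**2 - 34*y + 57; no integer root y with |y| ≤ 4.
  x = 0: f_y(0, y) = 6*y**2 - 34*y + 52; no integer root y with |y| ≤ 4.
  x = 1: f_y(1, y) = 6*y**2 - 34*y + 49; no integer root y with |y| ≤ 4.
  x = 2: f_y(2, y) = 6*y**2 - 34*y + 48; vanishes at y ∈ {3}. (2, 3): f_x = 0, f = 0 — SINGULAR.
  x = 3: f_y(3, y) = 6*y**2 - 34*y + 49; no integer root y with |y| ≤ 4.
  x = 4: f_y(4, y) = 6*y**2 - 34*y + 52; no integer root y with |y| ≤ 4.
Only singular point on the grid: (2, 3).
Classify: substitute x = 2 + u, y = 3 + v and expand: f = -u**3 + u**2*v - u**2 + 2*v**3 + v**2.
No constant or linear terms (consistent with a singular point). Quadratic part: -u**2 + v**2. Cubic part: -u**3 + u**2*v + 2*v**3.
The quadratic part v**2 - u**2 = (v − u)(v + u) splits into two distinct linear factors, so there are two distinct tangent lines y − 3 = ±(x − 2) — this is a node (ordinary double point).
Classification: node.


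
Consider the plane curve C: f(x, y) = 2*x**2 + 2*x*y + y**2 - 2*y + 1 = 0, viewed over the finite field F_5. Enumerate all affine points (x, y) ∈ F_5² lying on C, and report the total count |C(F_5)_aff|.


Affine F_5-points: {(0, 1), (3, 3), (4, 1), (4, 3)}; count = 4.

For each of the 25 pairs (x, y) ∈ F_5², evaluate f(x, y) mod 5. Record the zeros.
  x = 0: [0↦1, 1↦0, 2↦1, 3↦4, 4↦4]  zeros at y ∈ {1}
  x = 1: [0↦3, 1↦4, 2↦2, 3↦2, 4↦4]  zeros at y ∈ ∅
  x = 2: [0↦4, 1↦2, 2↦2, 3↦4, 4↦3]  zeros at y ∈ ∅
  x = 3: [0↦4, 1↦4, 2↦1, 3↦0, 4↦1]  zeros at y ∈ {3}
  x = 4: [0↦3, 1↦0, 2↦4, 3↦0, 4↦3]  zeros at y ∈ {1, 3}
Collecting zeros: affine points = {(0, 1), (3, 3), (4, 1), (4, 3)}.
Total count |C(F_5)_aff| = 4.


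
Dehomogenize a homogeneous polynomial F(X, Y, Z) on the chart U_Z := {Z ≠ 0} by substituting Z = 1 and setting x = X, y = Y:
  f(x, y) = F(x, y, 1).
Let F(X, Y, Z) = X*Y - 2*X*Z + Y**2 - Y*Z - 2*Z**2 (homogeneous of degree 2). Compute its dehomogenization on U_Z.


f(x, y) = x*y - 2*x + y**2 - y - 2

On U_Z we set Z = 1. Each monomial c·X^i·Y^j·Z^k in F becomes c·x^i·y^j·1^k = c·x^i·y^j.
Substituting Z = 1: F(X, Y, 1) = x*y - 2*x + y**2 - y - 2.
Note: deg(f) ≤ deg(F) = 2; strict inequality happens when F is divisible by Z (lost terms).


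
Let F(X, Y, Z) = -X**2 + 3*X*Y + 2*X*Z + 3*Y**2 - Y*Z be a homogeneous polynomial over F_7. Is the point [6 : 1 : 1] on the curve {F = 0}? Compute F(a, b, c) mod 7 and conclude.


F(6,1,1) ≡ 3 (mod 7); P is NOT on the curve.

Evaluate F(6, 1, 1) term-by-term (mod 7).
  -X**2 ↦ -1·36·1·1 = -36
  3*X*Y ↦ 3·6·1·1 = 18
  2*X*Z ↦ 2·6·1·1 = 12
  3*Y**2 ↦ 3·1·1·1 = 3
  -Y*Z ↦ -1·1·1·1 = -1
Sum: F(6, 1, 1) = (-36) + (18) + (12) + (3) + (-1) = -4.
Reducing mod 7: -4 ≡ 3 (mod 7).
Since F(a, b, c) ≡ 3 ≠ 0 (mod 7), P does NOT lie on the curve.


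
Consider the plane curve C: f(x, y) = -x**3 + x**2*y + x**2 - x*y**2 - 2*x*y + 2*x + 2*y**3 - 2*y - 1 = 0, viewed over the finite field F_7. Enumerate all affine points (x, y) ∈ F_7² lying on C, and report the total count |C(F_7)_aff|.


Affine F_7-points: {(0, 4), (1, 2), (2, 5), (3, 2), (5, 0), (6, 2), (6, 4)}; count = 7.

For each of the 49 pairs (x, y) ∈ F_7², evaluate f(x, y) mod 7. Record the zeros.
  x = 0: [0↦6, 1↦6, 2↦4, 3↦5, 4↦0, 5↦1, 6↦6]  zeros at y ∈ {4}
  x = 1: [0↦1, 1↦6, 2↦0, 3↦2, 4↦3, 5↦1, 6↦1]  zeros at y ∈ {2}
  x = 2: [0↦6, 1↦4, 2↦3, 3↦1, 4↦3, 5↦0, 6↦4]  zeros at y ∈ {5}
  x = 3: [0↦1, 1↦1, 2↦0, 3↦3, 4↦1, 5↦6, 6↦2]  zeros at y ∈ {2}
  x = 4: [0↦1, 1↦5, 2↦6, 3↦2, 4↦5, 5↦6, 6↦3]  zeros at y ∈ ∅
  x = 5: [0↦0, 1↦3, 2↦1, 3↦6, 4↦2, 5↦1, 6↦1]  zeros at y ∈ {0}
  x = 6: [0↦6, 1↦3, 2↦0, 3↦2, 4↦0, 5↦6, 6↦4]  zeros at y ∈ {2, 4}
Collecting zeros: affine points = {(0, 4), (1, 2), (2, 5), (3, 2), (5, 0), (6, 2), (6, 4)}.
Total count |C(F_7)_aff| = 7.


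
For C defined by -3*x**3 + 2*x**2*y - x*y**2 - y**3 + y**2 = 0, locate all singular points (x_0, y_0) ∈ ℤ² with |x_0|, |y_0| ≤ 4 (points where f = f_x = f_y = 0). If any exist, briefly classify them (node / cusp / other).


Singular points: {(0, 0)}; classification: cusp.

Compute partial derivatives:
  f_x = -9*x**2 + 4*x*y - y**2.
  f_y = 2*x**2 - 2*x*y - 3*y**2 + 2*y.
Scan x_0 ∈ {−4, ..., 4}. For each x_0, f_y(x_0, y) is a polynomial in y; find its integer roots y ∈ {−4, ..., 4}, then test f_x and f at those candidates.
  x = -4: f_y(-4, y) = -3*y**2 + 10*y + 32; vanishes at y ∈ {-2}. (-4, -2): f_x = -116 ≠ 0.
  x = -3: f_y(-3, y) = -3*y**2 + 8*y + 18; no integer root y with |y| ≤ 4.
  x = -2: f_y(-2, y) = -3*y**2 + 6*y + 8; no integer root y with |y| ≤ 4.
  x = -1: f_y(-1, y) = -3*y**2 + 4*y + 2; no integer root y with |y| ≤ 4.
  x = 0: f_y(0, y) = -3*y**2 + 2*y; vanishes at y ∈ {0}. (0, 0): f_x = 0, f = 0 — SINGULAR.
  x = 1: f_y(1, y) = 2 - 3*y**2; no integer root y with |y| ≤ 4.
  x = 2: f_y(2, y) = -3*y**2 - 2*y + 8; vanishes at y ∈ {-2}. (2, -2): f_x = -56 ≠ 0.
  x = 3: f_y(3, y) = -3*y**2 - 4*y + 18; no integer root y with |y| ≤ 4.
  x = 4: f_y(4, y) = -3*y**2 - 6*y + 32; no integer root y with |y| ≤ 4.
Only singular point on the grid: (0, 0).
Classify: substitute x = 0 + u, y = 0 + v and expand: f = -3*u**3 + 2*u**2*v - u*v**2 - v**3 + v**2.
No constant or linear terms (consistent with a singular point). Quadratic part: v**2. Cubic part: -3*u**3 + 2*u**2*v - u*v**2 - v**3.
The quadratic part v**2 is a perfect square, so there is a single (double) tangent line v = 0, i.e. y = 0. Restricting the cubic part to that line (v = 0) leaves -3*u**3 ≠ 0, so f is not divisible by v and the branch is v² ≈ 3*u**3 to lowest order — this is a cusp.
Classification: cusp.


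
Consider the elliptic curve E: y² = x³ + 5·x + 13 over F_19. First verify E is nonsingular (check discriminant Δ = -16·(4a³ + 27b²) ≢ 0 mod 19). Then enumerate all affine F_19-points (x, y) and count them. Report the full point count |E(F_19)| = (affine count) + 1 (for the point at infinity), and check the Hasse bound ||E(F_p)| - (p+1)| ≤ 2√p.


Affine points = {(1, 0), (3, 6), (3, 13), (5, 7), (5, 12), (7, 7), (7, 12), (15, 9), (15, 10), (16, 3), (16, 16), (18, 8), (18, 11)}; affine count = 13; |E(F_19)| = 14.

Discriminant check: Δ ∝ 4a³ + 27b² = 4·5³ + 27·13² = 4·125 + 27·169 ≡ 9 (mod 19). Nonzero ⇒ E is nonsingular.
For each x ∈ F_19, compute rhs = x³ + 5·x + 13 mod 19, then count y ∈ F_19 with y² ≡ rhs.
  x = 0: rhs = 13, matching y values: none (0 points).
  x = 1: rhs = 0, matching y values: 0 (1 points).
  x = 2: rhs = 12, matching y values: none (0 points).
  x = 3: rhs = 17, matching y values: 6, 13 (2 points).
  x = 4: rhs = 2, matching y values: none (0 points).
  x = 5: rhs = 11, matching y values: 7, 12 (2 points).
  x = 6: rhs = 12, matching y values: none (0 points).
  x = 7: rhs = 11, matching y values: 7, 12 (2 points).
  x = 8: rhs = 14, matching y values: none (0 points).
  x = 9: rhs = 8, matching y values: none (0 points).
  x = 10: rhs = 18, matching y values: none (0 points).
  x = 11: rhs = 12, matching y values: none (0 points).
  x = 12: rhs = 15, matching y values: none (0 points).
  x = 13: rhs = 14, matching y values: none (0 points).
  x = 14: rhs = 15, matching y values: none (0 points).
  x = 15: rhs = 5, matching y values: 9, 10 (2 points).
  x = 16: rhs = 9, matching y values: 3, 16 (2 points).
  x = 17: rhs = 14, matching y values: none (0 points).
  x = 18: rhs = 7, matching y values: 8, 11 (2 points).
Total affine count: 13.
Full point count |E(F_19)| = 13 + 1 = 14.
Hasse bound: |14 − (19+1)| = |-6| = 6 ≤ 2√19 ≈ 8.7178 ✓.


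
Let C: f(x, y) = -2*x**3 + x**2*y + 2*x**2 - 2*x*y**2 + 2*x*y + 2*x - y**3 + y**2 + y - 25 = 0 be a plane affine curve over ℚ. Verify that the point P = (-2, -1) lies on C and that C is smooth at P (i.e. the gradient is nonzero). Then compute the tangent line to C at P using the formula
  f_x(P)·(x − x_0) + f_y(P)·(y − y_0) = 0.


Tangent line at P: -30*x - 12*y - 72 = 0.

Step 1: f(-2, -1) = 0, so P lies on C.
Step 2: partial derivatives
  f_x(x, y) = -6*x**2 + 2*x*y + 4*x - 2*y**2 + 2*y + 2, f_y(x, y) = x**2 - 4*x*y + 2*x - 3*y**2 + 2*y + 1.
  f_x(P) = -30, f_y(P) = -12 (gradient nonzero, so P is smooth).
Step 3: tangent line at P: -30·(x − -2) + -12·(y − -1) = 0.
Expanding: -30*x - 12*y - 72 = 0.


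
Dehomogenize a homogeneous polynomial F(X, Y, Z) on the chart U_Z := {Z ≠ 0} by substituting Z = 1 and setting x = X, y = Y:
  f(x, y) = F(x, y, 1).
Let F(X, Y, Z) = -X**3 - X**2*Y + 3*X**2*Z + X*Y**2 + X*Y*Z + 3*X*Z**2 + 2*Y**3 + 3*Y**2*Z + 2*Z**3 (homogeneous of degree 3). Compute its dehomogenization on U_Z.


f(x, y) = -x**3 - x**2*y + 3*x**2 + x*y**2 + x*y + 3*x + 2*y**3 + 3*y**2 + 2

On U_Z we set Z = 1. Each monomial c·X^i·Y^j·Z^k in F becomes c·x^i·y^j·1^k = c·x^i·y^j.
Substituting Z = 1: F(X, Y, 1) = -x**3 - x**2*y + 3*x**2 + x*y**2 + x*y + 3*x + 2*y**3 + 3*y**2 + 2.
Note: deg(f) ≤ deg(F) = 3; strict inequality happens when F is divisible by Z (lost terms).


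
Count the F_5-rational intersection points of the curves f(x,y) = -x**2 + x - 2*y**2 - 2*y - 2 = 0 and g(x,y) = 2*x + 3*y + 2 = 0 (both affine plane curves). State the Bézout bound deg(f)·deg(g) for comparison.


Common zeros: ∅; count = 0; Bézout bound = 2.

deg(f) = 2, deg(g) = 1, so Bézout bound = 2.
Scan x ∈ F_5. For each x, list the y ∈ F_5 with f(x, y) ≡ 0 and those with g(x, y) ≡ 0 (mod 5); the common zeros in that column are the intersection.
  x = 0: f ≡ 0 at y ∈ ∅; g ≡ 0 at y ∈ {1}; common: ∅.
  x = 1: f ≡ 0 at y ∈ ∅; g ≡ 0 at y ∈ {2}; common: ∅.
  x = 2: f ≡ 0 at y ∈ ∅; g ≡ 0 at y ∈ {3}; common: ∅.
  x = 3: f ≡ 0 at y ∈ {2}; g ≡ 0 at y ∈ {4}; common: ∅.
  x = 4: f ≡ 0 at y ∈ ∅; g ≡ 0 at y ∈ {0}; common: ∅.
Collecting: common zeros = ∅, so the count is 0.
Comparison with the Bézout bound: 0 ≤ 2 = deg(f)·deg(g), as expected for curves with no common component (the affine F_5-count falls short of the bound because intersections may lie at infinity, over extension fields, or carry multiplicity).


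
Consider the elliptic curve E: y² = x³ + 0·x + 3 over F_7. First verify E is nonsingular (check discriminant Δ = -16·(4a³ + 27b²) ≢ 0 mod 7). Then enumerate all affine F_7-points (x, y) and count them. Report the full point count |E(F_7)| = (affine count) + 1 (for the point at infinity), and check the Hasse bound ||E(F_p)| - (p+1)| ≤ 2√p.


Affine points = {(1, 2), (1, 5), (2, 2), (2, 5), (3, 3), (3, 4), (4, 2), (4, 5), (5, 3), (5, 4), (6, 3), (6, 4)}; affine count = 12; |E(F_7)| = 13.

Discriminant check: Δ ∝ 4a³ + 27b² = 4·0³ + 27·3² = 4·0 + 27·9 ≡ 5 (mod 7). Nonzero ⇒ E is nonsingular.
For each x ∈ F_7, compute rhs = x³ + 0·x + 3 mod 7, then count y ∈ F_7 with y² ≡ rhs.
  x = 0: rhs = 3, matching y values: none (0 points).
  x = 1: rhs = 4, matching y values: 2, 5 (2 points).
  x = 2: rhs = 4, matching y values: 2, 5 (2 points).
  x = 3: rhs = 2, matching y values: 3, 4 (2 points).
  x = 4: rhs = 4, matching y values: 2, 5 (2 points).
  x = 5: rhs = 2, matching y values: 3, 4 (2 points).
  x = 6: rhs = 2, matching y values: 3, 4 (2 points).
Total affine count: 12.
Full point count |E(F_7)| = 12 + 1 = 13.
Hasse bound: |13 − (7+1)| = |5| = 5 ≤ 2√7 ≈ 5.2915 ✓.


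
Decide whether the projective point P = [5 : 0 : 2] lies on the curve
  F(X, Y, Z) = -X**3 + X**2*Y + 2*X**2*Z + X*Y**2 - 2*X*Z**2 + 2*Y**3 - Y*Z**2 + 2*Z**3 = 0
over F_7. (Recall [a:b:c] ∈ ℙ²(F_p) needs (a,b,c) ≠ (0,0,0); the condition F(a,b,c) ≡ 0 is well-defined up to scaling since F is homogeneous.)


F(5,0,2) ≡ 0 (mod 7); P is on the curve.

Evaluate F(5, 0, 2) term-by-term (mod 7).
  -X**3 ↦ -1·125·1·1 = -125
  X**2*Y ↦ 1·25·0·1 = 0
  2*X**2*Z ↦ 2·25·1·2 = 100
  X*Y**2 ↦ 1·5·0·1 = 0
  -2*X*Z**2 ↦ -2·5·1·4 = -40
  2*Y**3 ↦ 2·1·0·1 = 0
  -Y*Z**2 ↦ -1·1·0·4 = 0
  2*Z**3 ↦ 2·1·1·8 = 16
Sum: F(5, 0, 2) = (-125) + (0) + (100) + (0) + (-40) + (0) + (0) + (16) = -49.
Reducing mod 7: -49 ≡ 0 (mod 7).
Since F(a, b, c) ≡ 0 (mod 7), P lies on the curve.


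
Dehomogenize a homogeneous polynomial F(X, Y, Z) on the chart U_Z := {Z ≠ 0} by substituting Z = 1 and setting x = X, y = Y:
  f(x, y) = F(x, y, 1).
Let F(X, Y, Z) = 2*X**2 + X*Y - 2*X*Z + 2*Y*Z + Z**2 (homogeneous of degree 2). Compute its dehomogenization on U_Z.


f(x, y) = 2*x**2 + x*y - 2*x + 2*y + 1

On U_Z we set Z = 1. Each monomial c·X^i·Y^j·Z^k in F becomes c·x^i·y^j·1^k = c·x^i·y^j.
Substituting Z = 1: F(X, Y, 1) = 2*x**2 + x*y - 2*x + 2*y + 1.
Note: deg(f) ≤ deg(F) = 2; strict inequality happens when F is divisible by Z (lost terms).


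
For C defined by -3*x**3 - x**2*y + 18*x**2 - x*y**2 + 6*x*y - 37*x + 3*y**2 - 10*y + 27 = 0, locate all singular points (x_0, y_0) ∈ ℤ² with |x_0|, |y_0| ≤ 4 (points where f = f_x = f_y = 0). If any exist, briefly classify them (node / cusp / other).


Singular points: {(2, 1)}; classification: node.

Compute partial derivatives:
  f_x = -9*x**2 - 2*x*y + 36*x - y**2 + 6*y - 37.
  f_y = -x**2 - 2*x*y + 6*x + 6*y - 10.
Scan x_0 ∈ {−4, ..., 4}. For each x_0, f_y(x_0, y) is a polynomial in y; find its integer roots y ∈ {−4, ..., 4}, then test f_x and f at those candidates.
  x = -4: f_y(-4, y) = 14*y - 50; no integer root y with |y| ≤ 4.
  x = -3: f_y(-3, y) = 12*y - 37; no integer root y with |y| ≤ 4.
  x = -2: f_y(-2, y) = 10*y - 26; no integer root y with |y| ≤ 4.
  x = -1: f_y(-1, y) = 8*y - 17; no integer root y with |y| ≤ 4.
  x = 0: f_y(0, y) = 6*y - 10; no integer root y with |y| ≤ 4.
  x = 1: f_y(1, y) = 4*y - 5; no integer root y with |y| ≤ 4.
  x = 2: f_y(2, y) = 2*y - 2; vanishes at y ∈ {1}. (2, 1): f_x = 0, f = 0 — SINGULAR.
  x = 3: f_y(3, y) = -1; no integer root y with |y| ≤ 4.
  x = 4: f_y(4, y) = -2*y - 2; vanishes at y ∈ {-1}. (4, -1): f_x = -36 ≠ 0.
Only singular point on the grid: (2, 1).
Classify: substitute x = 2 + u, y = 1 + v and expand: f = -3*u**3 - u**2*v - u**2 - u*v**2 + v**2.
No constant or linear terms (consistent with a singular point). Quadratic part: -u**2 + v**2. Cubic part: -3*u**3 - u**2*v - u*v**2.
The quadratic part v**2 - u**2 = (v − u)(v + u) splits into two distinct linear factors, so there are two distinct tangent lines y − 1 = ±(x − 2) — this is a node (ordinary double point).
Classification: node.


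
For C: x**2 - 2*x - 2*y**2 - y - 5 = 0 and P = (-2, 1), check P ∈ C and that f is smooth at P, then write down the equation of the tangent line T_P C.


Tangent line at P: -6*x - 5*y - 7 = 0.

Step 1: f(-2, 1) = 0, so P lies on C.
Step 2: partial derivatives
  f_x(x, y) = 2*x - 2, f_y(x, y) = -4*y - 1.
  f_x(P) = -6, f_y(P) = -5 (gradient nonzero, so P is smooth).
Step 3: tangent line at P: -6·(x − -2) + -5·(y − 1) = 0.
Expanding: -6*x - 5*y - 7 = 0.


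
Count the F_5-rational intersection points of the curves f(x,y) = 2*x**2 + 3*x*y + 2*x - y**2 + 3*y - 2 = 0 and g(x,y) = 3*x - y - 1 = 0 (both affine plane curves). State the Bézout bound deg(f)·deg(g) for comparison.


Common zeros: {(1, 2), (2, 0)}; count = 2; Bézout bound = 2.

deg(f) = 2, deg(g) = 1, so Bézout bound = 2.
Scan x ∈ F_5. For each x, list the y ∈ F_5 with f(x, y) ≡ 0 and those with g(x, y) ≡ 0 (mod 5); the common zeros in that column are the intersection.
  x = 0: f ≡ 0 at y ∈ {1, 2}; g ≡ 0 at y ∈ {4}; common: ∅.
  x = 1: f ≡ 0 at y ∈ {2, 4}; g ≡ 0 at y ∈ {2}; common: {2}.
  x = 2: f ≡ 0 at y ∈ {0, 4}; g ≡ 0 at y ∈ {0}; common: {0}.
  x = 3: f ≡ 0 at y ∈ ∅; g ≡ 0 at y ∈ {3}; common: ∅.
  x = 4: f ≡ 0 at y ∈ ∅; g ≡ 0 at y ∈ {1}; common: ∅.
Collecting: common zeros = {(1, 2), (2, 0)}, so the count is 2.
Comparison with the Bézout bound: 2 ≤ 2 = deg(f)·deg(g), as expected for curves with no common component (the bound is attained).


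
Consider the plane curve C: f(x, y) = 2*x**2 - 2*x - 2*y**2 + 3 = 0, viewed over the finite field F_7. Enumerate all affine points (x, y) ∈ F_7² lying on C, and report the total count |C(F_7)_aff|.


Affine F_7-points: {(2, 0), (3, 2), (3, 5), (5, 2), (5, 5), (6, 0)}; count = 6.

For each of the 49 pairs (x, y) ∈ F_7², evaluate f(x, y) mod 7. Record the zeros.
  x = 0: [0↦3, 1↦1, 2↦2, 3↦6, 4↦6, 5↦2, 6↦1]  zeros at y ∈ ∅
  x = 1: [0↦3, 1↦1, 2↦2, 3↦6, 4↦6, 5↦2, 6↦1]  zeros at y ∈ ∅
  x = 2: [0↦0, 1↦5, 2↦6, 3↦3, 4↦3, 5↦6, 6↦5]  zeros at y ∈ {0}
  x = 3: [0↦1, 1↦6, 2↦0, 3↦4, 4↦4, 5↦0, 6↦6]  zeros at y ∈ {2, 5}
  x = 4: [0↦6, 1↦4, 2↦5, 3↦2, 4↦2, 5↦5, 6↦4]  zeros at y ∈ ∅
  x = 5: [0↦1, 1↦6, 2↦0, 3↦4, 4↦4, 5↦0, 6↦6]  zeros at y ∈ {2, 5}
  x = 6: [0↦0, 1↦5, 2↦6, 3↦3, 4↦3, 5↦6, 6↦5]  zeros at y ∈ {0}
Collecting zeros: affine points = {(2, 0), (3, 2), (3, 5), (5, 2), (5, 5), (6, 0)}.
Total count |C(F_7)_aff| = 6.


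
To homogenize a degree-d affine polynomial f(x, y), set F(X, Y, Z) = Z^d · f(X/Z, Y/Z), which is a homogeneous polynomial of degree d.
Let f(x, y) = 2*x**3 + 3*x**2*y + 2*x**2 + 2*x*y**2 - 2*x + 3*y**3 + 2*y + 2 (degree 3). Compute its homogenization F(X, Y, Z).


F(X, Y, Z) = 2*X**3 + 3*X**2*Y + 2*X**2*Z + 2*X*Y**2 - 2*X*Z**2 + 3*Y**3 + 2*Y*Z**2 + 2*Z**3

deg(f) = 3.
Substitute x = X/Z, y = Y/Z into f, then multiply by Z^3.
  monomial 2·x^3·y^0 ↦ 2·X^3·Y^0·Z^0.
  monomial 3·x^2·y^1 ↦ 3·X^2·Y^1·Z^0.
  monomial 2·x^2·y^0 ↦ 2·X^2·Y^0·Z^1.
  monomial 2·x^1·y^2 ↦ 2·X^1·Y^2·Z^0.
  monomial -2·x^1·y^0 ↦ -2·X^1·Y^0·Z^2.
  monomial 3·x^0·y^3 ↦ 3·X^0·Y^3·Z^0.
  monomial 2·x^0·y^1 ↦ 2·X^0·Y^1·Z^2.
  monomial 2·x^0·y^0 ↦ 2·X^0·Y^0·Z^3.
Collecting: F(X, Y, Z) = 2*X**3 + 3*X**2*Y + 2*X**2*Z + 2*X*Y**2 - 2*X*Z**2 + 3*Y**3 + 2*Y*Z**2 + 2*Z**3.


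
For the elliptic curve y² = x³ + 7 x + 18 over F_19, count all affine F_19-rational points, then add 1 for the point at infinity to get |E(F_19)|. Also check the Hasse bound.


Affine points = {(1, 8), (1, 11), (3, 3), (3, 16), (5, 8), (5, 11), (7, 7), (7, 12), (8, 4), (8, 15), (10, 9), (10, 10), (11, 1), (11, 18), (12, 5), (12, 14), (13, 8), (13, 11)}; affine count = 18; |E(F_19)| = 19.

Discriminant check: Δ ∝ 4a³ + 27b² = 4·7³ + 27·18² = 4·343 + 27·324 ≡ 12 (mod 19). Nonzero ⇒ E is nonsingular.
For each x ∈ F_19, compute rhs = x³ + 7·x + 18 mod 19, then count y ∈ F_19 with y² ≡ rhs.
  x = 0: rhs = 18, matching y values: none (0 points).
  x = 1: rhs = 7, matching y values: 8, 11 (2 points).
  x = 2: rhs = 2, matching y values: none (0 points).
  x = 3: rhs = 9, matching y values: 3, 16 (2 points).
  x = 4: rhs = 15, matching y values: none (0 points).
  x = 5: rhs = 7, matching y values: 8, 11 (2 points).
  x = 6: rhs = 10, matching y values: none (0 points).
  x = 7: rhs = 11, matching y values: 7, 12 (2 points).
  x = 8: rhs = 16, matching y values: 4, 15 (2 points).
  x = 9: rhs = 12, matching y values: none (0 points).
  x = 10: rhs = 5, matching y values: 9, 10 (2 points).
  x = 11: rhs = 1, matching y values: 1, 18 (2 points).
  x = 12: rhs = 6, matching y values: 5, 14 (2 points).
  x = 13: rhs = 7, matching y values: 8, 11 (2 points).
  x = 14: rhs = 10, matching y values: none (0 points).
  x = 15: rhs = 2, matching y values: none (0 points).
  x = 16: rhs = 8, matching y values: none (0 points).
  x = 17: rhs = 15, matching y values: none (0 points).
  x = 18: rhs = 10, matching y values: none (0 points).
Total affine count: 18.
Full point count |E(F_19)| = 18 + 1 = 19.
Hasse bound: |19 − (19+1)| = |-1| = 1 ≤ 2√19 ≈ 8.7178 ✓.


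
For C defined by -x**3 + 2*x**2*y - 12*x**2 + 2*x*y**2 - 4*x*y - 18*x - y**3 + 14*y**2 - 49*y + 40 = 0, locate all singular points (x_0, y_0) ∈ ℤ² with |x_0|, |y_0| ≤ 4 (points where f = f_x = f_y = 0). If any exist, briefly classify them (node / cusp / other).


Singular points: {(-2, 3)}; classification: cusp.

Compute partial derivatives:
  f_x = -3*x**2 + 4*x*y - 24*x + 2*y**2 - 4*y - 18.
  f_y = 2*x**2 + 4*x*y - 4*x - 3*y**2 + 28*y - 49.
Scan x_0 ∈ {−4, ..., 4}. For each x_0, f_y(x_0, y) is a polynomial in y; find its integer roots y ∈ {−4, ..., 4}, then test f_x and f at those candidates.
  x = -4: f_y(-4, y) = -3*y**2 + 12*y - 1; no integer root y with |y| ≤ 4.
  x = -3: f_y(-3, y) = -3*y**2 + 16*y - 19; no integer root y with |y| ≤ 4.
  x = -2: f_y(-2, y) = -3*y**2 + 20*y - 33; vanishes at y ∈ {3}. (-2, 3): f_x = 0, f = 0 — SINGULAR.
  x = -1: f_y(-1, y) = -3*y**2 + 24*y - 43; no integer root y with |y| ≤ 4.
  x = 0: f_y(0, y) = -3*y**2 + 28*y - 49; no integer root y with |y| ≤ 4.
  x = 1: f_y(1, y) = -3*y**2 + 32*y - 51; no integer root y with |y| ≤ 4.
  x = 2: f_y(2, y) = -3*y**2 + 36*y - 49; no integer root y with |y| ≤ 4.
  x = 3: f_y(3, y) = -3*y**2 + 40*y - 43; no integer root y with |y| ≤ 4.
  x = 4: f_y(4, y) = -3*y**2 + 44*y - 33; no integer root y with |y| ≤ 4.
Only singular point on the grid: (-2, 3).
Classify: substitute x = -2 + u, y = 3 + v and expand: f = -u**3 + 2*u**2*v + 2*u*v**2 - v**3 + v**2.
No constant or linear terms (consistent with a singular point). Quadratic part: v**2. Cubic part: -u**3 + 2*u**2*v + 2*u*v**2 - v**3.
The quadratic part v**2 is a perfect square, so there is a single (double) tangent line v = 0, i.e. y = 3. Restricting the cubic part to that line (v = 0) leaves -u**3 ≠ 0, so f is not divisible by v and the branch is v² ≈ u**3 to lowest order — this is a cusp.
Classification: cusp.


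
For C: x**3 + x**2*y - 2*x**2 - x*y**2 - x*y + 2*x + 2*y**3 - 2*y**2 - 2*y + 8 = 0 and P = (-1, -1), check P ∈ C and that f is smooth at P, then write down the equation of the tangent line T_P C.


Tangent line at P: 11*x + 8*y + 19 = 0.

Step 1: f(-1, -1) = 0, so P lies on C.
Step 2: partial derivatives
  f_x(x, y) = 3*x**2 + 2*x*y - 4*x - y**2 - y + 2, f_y(x, y) = x**2 - 2*x*y - x + 6*y**2 - 4*y - 2.
  f_x(P) = 11, f_y(P) = 8 (gradient nonzero, so P is smooth).
Step 3: tangent line at P: 11·(x − -1) + 8·(y − -1) = 0.
Expanding: 11*x + 8*y + 19 = 0.


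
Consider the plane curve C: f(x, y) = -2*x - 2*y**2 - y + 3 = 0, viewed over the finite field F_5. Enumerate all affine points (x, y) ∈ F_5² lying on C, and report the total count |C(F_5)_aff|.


Affine F_5-points: {(0, 1), (1, 3), (1, 4), (4, 0), (4, 2)}; count = 5.

For each of the 25 pairs (x, y) ∈ F_5², evaluate f(x, y) mod 5. Record the zeros.
  x = 0: [0↦3, 1↦0, 2↦3, 3↦2, 4↦2]  zeros at y ∈ {1}
  x = 1: [0↦1, 1↦3, 2↦1, 3↦0, 4↦0]  zeros at y ∈ {3, 4}
  x = 2: [0↦4, 1↦1, 2↦4, 3↦3, 4↦3]  zeros at y ∈ ∅
  x = 3: [0↦2, 1↦4, 2↦2, 3↦1, 4↦1]  zeros at y ∈ ∅
  x = 4: [0↦0, 1↦2, 2↦0, 3↦4, 4↦4]  zeros at y ∈ {0, 2}
Collecting zeros: affine points = {(0, 1), (1, 3), (1, 4), (4, 0), (4, 2)}.
Total count |C(F_5)_aff| = 5.


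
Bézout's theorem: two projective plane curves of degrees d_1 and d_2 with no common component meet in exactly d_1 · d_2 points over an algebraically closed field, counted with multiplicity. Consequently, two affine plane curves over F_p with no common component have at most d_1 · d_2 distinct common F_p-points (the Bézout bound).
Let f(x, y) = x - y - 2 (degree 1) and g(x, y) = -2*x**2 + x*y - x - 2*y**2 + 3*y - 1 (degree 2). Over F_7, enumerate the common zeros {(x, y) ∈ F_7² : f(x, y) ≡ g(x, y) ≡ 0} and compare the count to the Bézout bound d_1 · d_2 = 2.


Common zeros: ∅; count = 0; Bézout bound = 2.

deg(f) = 1, deg(g) = 2, so Bézout bound = 2.
Scan x ∈ F_7. For each x, list the y ∈ F_7 with f(x, y) ≡ 0 and those with g(x, y) ≡ 0 (mod 7); the common zeros in that column are the intersection.
  x = 0: f ≡ 0 at y ∈ {5}; g ≡ 0 at y ∈ {1, 4}; common: ∅.
  x = 1: f ≡ 0 at y ∈ {6}; g ≡ 0 at y ∈ ∅; common: ∅.
  x = 2: f ≡ 0 at y ∈ {0}; g ≡ 0 at y ∈ {3}; common: ∅.
  x = 3: f ≡ 0 at y ∈ {1}; g ≡ 0 at y ∈ {5}; common: ∅.
  x = 4: f ≡ 0 at y ∈ {2}; g ≡ 0 at y ∈ ∅; common: ∅.
  x = 5: f ≡ 0 at y ∈ {3}; g ≡ 0 at y ∈ {0, 4}; common: ∅.
  x = 6: f ≡ 0 at y ∈ {4}; g ≡ 0 at y ∈ {3, 5}; common: ∅.
Collecting: common zeros = ∅, so the count is 0.
Comparison with the Bézout bound: 0 ≤ 2 = deg(f)·deg(g), as expected for curves with no common component (the affine F_7-count falls short of the bound because intersections may lie at infinity, over extension fields, or carry multiplicity).


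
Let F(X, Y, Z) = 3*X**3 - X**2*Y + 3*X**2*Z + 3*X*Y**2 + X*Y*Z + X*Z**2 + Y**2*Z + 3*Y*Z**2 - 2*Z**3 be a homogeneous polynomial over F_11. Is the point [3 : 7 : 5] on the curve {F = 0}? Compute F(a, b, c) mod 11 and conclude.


F(3,7,5) ≡ 7 (mod 11); P is NOT on the curve.

Evaluate F(3, 7, 5) term-by-term (mod 11).
  3*X**3 ↦ 3·27·1·1 = 81
  -X**2*Y ↦ -1·9·7·1 = -63
  3*X**2*Z ↦ 3·9·1·5 = 135
  3*X*Y**2 ↦ 3·3·49·1 = 441
  X*Y*Z ↦ 1·3·7·5 = 105
  X*Z**2 ↦ 1·3·1·25 = 75
  Y**2*Z ↦ 1·1·49·5 = 245
  3*Y*Z**2 ↦ 3·1·7·25 = 525
  -2*Z**3 ↦ -2·1·1·125 = -250
Sum: F(3, 7, 5) = (81) + (-63) + (135) + (441) + (105) + (75) + (245) + (525) + (-250) = 1294.
Reducing mod 11: 1294 ≡ 7 (mod 11).
Since F(a, b, c) ≡ 7 ≠ 0 (mod 11), P does NOT lie on the curve.


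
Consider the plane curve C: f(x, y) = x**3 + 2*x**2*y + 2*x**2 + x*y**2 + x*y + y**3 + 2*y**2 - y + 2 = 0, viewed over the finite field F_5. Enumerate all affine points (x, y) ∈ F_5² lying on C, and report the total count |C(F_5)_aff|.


Affine F_5-points: {(1, 0), (1, 3), (1, 4), (2, 2), (3, 2), (4, 1), (4, 2)}; count = 7.

For each of the 25 pairs (x, y) ∈ F_5², evaluate f(x, y) mod 5. Record the zeros.
  x = 0: [0↦2, 1↦4, 2↦1, 3↦4, 4↦4]  zeros at y ∈ ∅
  x = 1: [0↦0, 1↦1, 2↦4, 3↦0, 4↦0]  zeros at y ∈ {0, 3, 4}
  x = 2: [0↦3, 1↦2, 2↦0, 3↦3, 4↦2]  zeros at y ∈ {2}
  x = 3: [0↦2, 1↦3, 2↦0, 3↦4, 4↦1]  zeros at y ∈ {2}
  x = 4: [0↦3, 1↦0, 2↦0, 3↦4, 4↦3]  zeros at y ∈ {1, 2}
Collecting zeros: affine points = {(1, 0), (1, 3), (1, 4), (2, 2), (3, 2), (4, 1), (4, 2)}.
Total count |C(F_5)_aff| = 7.


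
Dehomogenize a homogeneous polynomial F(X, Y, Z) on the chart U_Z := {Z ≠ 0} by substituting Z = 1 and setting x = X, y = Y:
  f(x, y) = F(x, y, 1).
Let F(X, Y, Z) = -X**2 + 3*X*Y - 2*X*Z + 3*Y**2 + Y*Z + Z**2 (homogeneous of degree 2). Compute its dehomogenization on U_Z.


f(x, y) = -x**2 + 3*x*y - 2*x + 3*y**2 + y + 1

On U_Z we set Z = 1. Each monomial c·X^i·Y^j·Z^k in F becomes c·x^i·y^j·1^k = c·x^i·y^j.
Substituting Z = 1: F(X, Y, 1) = -x**2 + 3*x*y - 2*x + 3*y**2 + y + 1.
Note: deg(f) ≤ deg(F) = 2; strict inequality happens when F is divisible by Z (lost terms).


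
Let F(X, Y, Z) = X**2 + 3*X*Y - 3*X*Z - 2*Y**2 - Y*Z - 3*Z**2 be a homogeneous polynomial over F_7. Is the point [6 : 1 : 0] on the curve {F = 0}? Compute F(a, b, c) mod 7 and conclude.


F(6,1,0) ≡ 3 (mod 7); P is NOT on the curve.

Evaluate F(6, 1, 0) term-by-term (mod 7).
  X**2 ↦ 1·36·1·1 = 36
  3*X*Y ↦ 3·6·1·1 = 18
  -3*X*Z ↦ -3·6·1·0 = 0
  -2*Y**2 ↦ -2·1·1·1 = -2
  -Y*Z ↦ -1·1·1·0 = 0
  -3*Z**2 ↦ -3·1·1·0 = 0
Sum: F(6, 1, 0) = (36) + (18) + (0) + (-2) + (0) + (0) = 52.
Reducing mod 7: 52 ≡ 3 (mod 7).
Since F(a, b, c) ≡ 3 ≠ 0 (mod 7), P does NOT lie on the curve.


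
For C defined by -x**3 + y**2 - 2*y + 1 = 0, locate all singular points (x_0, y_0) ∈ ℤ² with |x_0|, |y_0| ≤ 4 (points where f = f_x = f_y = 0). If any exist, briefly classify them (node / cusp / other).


Singular points: {(0, 1)}; classification: cusp.

Compute partial derivatives:
  f_x = -3*x**2.
  f_y = 2*y - 2.
Scan x_0 ∈ {−4, ..., 4}. For each x_0, f_y(x_0, y) is a polynomial in y; find its integer roots y ∈ {−4, ..., 4}, then test f_x and f at those candidates.
  x = -4: f_y(-4, y) = 2*y - 2; vanishes at y ∈ {1}. (-4, 1): f_x = -48 ≠ 0.
  x = -3: f_y(-3, y) = 2*y - 2; vanishes at y ∈ {1}. (-3, 1): f_x = -27 ≠ 0.
  x = -2: f_y(-2, y) = 2*y - 2; vanishes at y ∈ {1}. (-2, 1): f_x = -12 ≠ 0.
  x = -1: f_y(-1, y) = 2*y - 2; vanishes at y ∈ {1}. (-1, 1): f_x = -3 ≠ 0.
  x = 0: f_y(0, y) = 2*y - 2; vanishes at y ∈ {1}. (0, 1): f_x = 0, f = 0 — SINGULAR.
  x = 1: f_y(1, y) = 2*y - 2; vanishes at y ∈ {1}. (1, 1): f_x = -3 ≠ 0.
  x = 2: f_y(2, y) = 2*y - 2; vanishes at y ∈ {1}. (2, 1): f_x = -12 ≠ 0.
  x = 3: f_y(3, y) = 2*y - 2; vanishes at y ∈ {1}. (3, 1): f_x = -27 ≠ 0.
  x = 4: f_y(4, y) = 2*y - 2; vanishes at y ∈ {1}. (4, 1): f_x = -48 ≠ 0.
Only singular point on the grid: (0, 1).
Classify: substitute x = 0 + u, y = 1 + v and expand: f = -u**3 + v**2.
No constant or linear terms (consistent with a singular point). Quadratic part: v**2. Cubic part: -u**3.
The quadratic part v**2 is a perfect square, so there is a single (double) tangent line v = 0, i.e. y = 1. Restricting the cubic part to that line (v = 0) leaves -u**3 ≠ 0, so f is not divisible by v and the branch is v² ≈ u**3 to lowest order — this is a cusp.
Classification: cusp.


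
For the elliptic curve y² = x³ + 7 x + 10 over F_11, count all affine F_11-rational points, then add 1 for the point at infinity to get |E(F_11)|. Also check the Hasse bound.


Affine points = {(3, 5), (3, 6), (4, 5), (4, 6), (5, 4), (5, 7), (6, 2), (6, 9)}; affine count = 8; |E(F_11)| = 9.

Discriminant check: Δ ∝ 4a³ + 27b² = 4·7³ + 27·10² = 4·343 + 27·100 ≡ 2 (mod 11). Nonzero ⇒ E is nonsingular.
For each x ∈ F_11, compute rhs = x³ + 7·x + 10 mod 11, then count y ∈ F_11 with y² ≡ rhs.
  x = 0: rhs = 10, matching y values: none (0 points).
  x = 1: rhs = 7, matching y values: none (0 points).
  x = 2: rhs = 10, matching y values: none (0 points).
  x = 3: rhs = 3, matching y values: 5, 6 (2 points).
  x = 4: rhs = 3, matching y values: 5, 6 (2 points).
  x = 5: rhs = 5, matching y values: 4, 7 (2 points).
  x = 6: rhs = 4, matching y values: 2, 9 (2 points).
  x = 7: rhs = 6, matching y values: none (0 points).
  x = 8: rhs = 6, matching y values: none (0 points).
  x = 9: rhs = 10, matching y values: none (0 points).
  x = 10: rhs = 2, matching y values: none (0 points).
Total affine count: 8.
Full point count |E(F_11)| = 8 + 1 = 9.
Hasse bound: |9 − (11+1)| = |-3| = 3 ≤ 2√11 ≈ 6.6332 ✓.


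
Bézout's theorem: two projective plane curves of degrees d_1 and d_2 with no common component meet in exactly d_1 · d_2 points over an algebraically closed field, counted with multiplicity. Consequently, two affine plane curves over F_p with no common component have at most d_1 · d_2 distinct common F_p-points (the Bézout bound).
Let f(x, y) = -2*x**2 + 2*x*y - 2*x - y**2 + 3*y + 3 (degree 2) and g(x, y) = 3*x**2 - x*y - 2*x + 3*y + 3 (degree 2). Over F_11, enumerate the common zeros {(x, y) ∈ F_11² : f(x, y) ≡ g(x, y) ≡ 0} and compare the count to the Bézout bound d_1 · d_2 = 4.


Common zeros: ∅; count = 0; Bézout bound = 4.

deg(f) = 2, deg(g) = 2, so Bézout bound = 4.
Scan x ∈ F_11. For each x, list the y ∈ F_11 with f(x, y) ≡ 0 and those with g(x, y) ≡ 0 (mod 11); the common zeros in that column are the intersection.
  x = 0: f ≡ 0 at y ∈ ∅; g ≡ 0 at y ∈ {10}; common: ∅.
  x = 1: f ≡ 0 at y ∈ ∅; g ≡ 0 at y ∈ {9}; common: ∅.
  x = 2: f ≡ 0 at y ∈ ∅; g ≡ 0 at y ∈ {0}; common: ∅.
  x = 3: f ≡ 0 at y ∈ ∅; g ≡ 0 at y ∈ ∅; common: ∅.
  x = 4: f ≡ 0 at y ∈ ∅; g ≡ 0 at y ∈ {10}; common: ∅.
  x = 5: f ≡ 0 at y ∈ ∅; g ≡ 0 at y ∈ {1}; common: ∅.
  x = 6: f ≡ 0 at y ∈ {2}; g ≡ 0 at y ∈ {0}; common: ∅.
  x = 7: f ≡ 0 at y ∈ ∅; g ≡ 0 at y ∈ {1}; common: ∅.
  x = 8: f ≡ 0 at y ∈ ∅; g ≡ 0 at y ∈ {5}; common: ∅.
  x = 9: f ≡ 0 at y ∈ ∅; g ≡ 0 at y ∈ {5}; common: ∅.
  x = 10: f ≡ 0 at y ∈ ∅; g ≡ 0 at y ∈ {9}; common: ∅.
Collecting: common zeros = ∅, so the count is 0.
Comparison with the Bézout bound: 0 ≤ 4 = deg(f)·deg(g), as expected for curves with no common component (the affine F_11-count falls short of the bound because intersections may lie at infinity, over extension fields, or carry multiplicity).


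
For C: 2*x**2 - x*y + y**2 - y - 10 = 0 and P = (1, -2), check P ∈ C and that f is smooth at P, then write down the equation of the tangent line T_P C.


Tangent line at P: 6*x - 6*y - 18 = 0.

Step 1: f(1, -2) = 0, so P lies on C.
Step 2: partial derivatives
  f_x(x, y) = 4*x - y, f_y(x, y) = -x + 2*y - 1.
  f_x(P) = 6, f_y(P) = -6 (gradient nonzero, so P is smooth).
Step 3: tangent line at P: 6·(x − 1) + -6·(y − -2) = 0.
Expanding: 6*x - 6*y - 18 = 0.


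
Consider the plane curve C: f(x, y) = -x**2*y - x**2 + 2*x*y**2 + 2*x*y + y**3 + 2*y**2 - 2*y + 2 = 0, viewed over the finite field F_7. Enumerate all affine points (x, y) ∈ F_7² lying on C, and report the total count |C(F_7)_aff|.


Affine F_7-points: {(0, 2), (3, 0), (3, 3), (4, 0), (4, 2)}; count = 5.

For each of the 49 pairs (x, y) ∈ F_7², evaluate f(x, y) mod 7. Record the zeros.
  x = 0: [0↦2, 1↦3, 2↦0, 3↦6, 4↦6, 5↦6, 6↦5]  zeros at y ∈ {2}
  x = 1: [0↦1, 1↦5, 2↦2, 3↦5, 4↦6, 5↦4, 6↦5]  zeros at y ∈ ∅
  x = 2: [0↦5, 1↦3, 2↦5, 3↦3, 4↦3, 5↦4, 6↦5]  zeros at y ∈ ∅
  x = 3: [0↦0, 1↦4, 2↦2, 3↦0, 4↦4, 5↦6, 6↦5]  zeros at y ∈ {0, 3}
  x = 4: [0↦0, 1↦1, 2↦0, 3↦3, 4↦2, 5↦3, 6↦5]  zeros at y ∈ {0, 2}
  x = 5: [0↦5, 1↦1, 2↦6, 3↦5, 4↦4, 5↦2, 6↦5]  zeros at y ∈ ∅
  x = 6: [0↦1, 1↦4, 2↦6, 3↦6, 4↦3, 5↦3, 6↦5]  zeros at y ∈ ∅
Collecting zeros: affine points = {(0, 2), (3, 0), (3, 3), (4, 0), (4, 2)}.
Total count |C(F_7)_aff| = 5.


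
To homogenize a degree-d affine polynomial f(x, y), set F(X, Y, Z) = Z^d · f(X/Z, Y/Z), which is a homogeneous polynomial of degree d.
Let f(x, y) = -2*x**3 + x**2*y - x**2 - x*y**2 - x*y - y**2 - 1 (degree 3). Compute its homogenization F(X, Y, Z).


F(X, Y, Z) = -2*X**3 + X**2*Y - X**2*Z - X*Y**2 - X*Y*Z - Y**2*Z - Z**3

deg(f) = 3.
Substitute x = X/Z, y = Y/Z into f, then multiply by Z^3.
  monomial -2·x^3·y^0 ↦ -2·X^3·Y^0·Z^0.
  monomial 1·x^2·y^1 ↦ 1·X^2·Y^1·Z^0.
  monomial -1·x^2·y^0 ↦ -1·X^2·Y^0·Z^1.
  monomial -1·x^1·y^2 ↦ -1·X^1·Y^2·Z^0.
  monomial -1·x^1·y^1 ↦ -1·X^1·Y^1·Z^1.
  monomial -1·x^0·y^2 ↦ -1·X^0·Y^2·Z^1.
  monomial -1·x^0·y^0 ↦ -1·X^0·Y^0·Z^3.
Collecting: F(X, Y, Z) = -2*X**3 + X**2*Y - X**2*Z - X*Y**2 - X*Y*Z - Y**2*Z - Z**3.


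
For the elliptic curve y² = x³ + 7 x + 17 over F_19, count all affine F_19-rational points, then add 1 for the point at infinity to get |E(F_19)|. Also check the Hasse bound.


Affine points = {(0, 6), (0, 13), (1, 5), (1, 14), (2, 1), (2, 18), (5, 5), (5, 14), (6, 3), (6, 16), (9, 7), (9, 12), (10, 2), (10, 17), (11, 0), (12, 9), (12, 10), (13, 5), (13, 14), (14, 3), (14, 16), (15, 1), (15, 18), (16, 8), (16, 11), (18, 3), (18, 16)}; affine count = 27; |E(F_19)| = 28.

Discriminant check: Δ ∝ 4a³ + 27b² = 4·7³ + 27·17² = 4·343 + 27·289 ≡ 17 (mod 19). Nonzero ⇒ E is nonsingular.
For each x ∈ F_19, compute rhs = x³ + 7·x + 17 mod 19, then count y ∈ F_19 with y² ≡ rhs.
  x = 0: rhs = 17, matching y values: 6, 13 (2 points).
  x = 1: rhs = 6, matching y values: 5, 14 (2 points).
  x = 2: rhs = 1, matching y values: 1, 18 (2 points).
  x = 3: rhs = 8, matching y values: none (0 points).
  x = 4: rhs = 14, matching y values: none (0 points).
  x = 5: rhs = 6, matching y values: 5, 14 (2 points).
  x = 6: rhs = 9, matching y values: 3, 16 (2 points).
  x = 7: rhs = 10, matching y values: none (0 points).
  x = 8: rhs = 15, matching y values: none (0 points).
  x = 9: rhs = 11, matching y values: 7, 12 (2 points).
  x = 10: rhs = 4, matching y values: 2, 17 (2 points).
  x = 11: rhs = 0, matching y values: 0 (1 points).
  x = 12: rhs = 5, matching y values: 9, 10 (2 points).
  x = 13: rhs = 6, matching y values: 5, 14 (2 points).
  x = 14: rhs = 9, matching y values: 3, 16 (2 points).
  x = 15: rhs = 1, matching y values: 1, 18 (2 points).
  x = 16: rhs = 7, matching y values: 8, 11 (2 points).
  x = 17: rhs = 14, matching y values: none (0 points).
  x = 18: rhs = 9, matching y values: 3, 16 (2 points).
Total affine count: 27.
Full point count |E(F_19)| = 27 + 1 = 28.
Hasse bound: |28 − (19+1)| = |8| = 8 ≤ 2√19 ≈ 8.7178 ✓.
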